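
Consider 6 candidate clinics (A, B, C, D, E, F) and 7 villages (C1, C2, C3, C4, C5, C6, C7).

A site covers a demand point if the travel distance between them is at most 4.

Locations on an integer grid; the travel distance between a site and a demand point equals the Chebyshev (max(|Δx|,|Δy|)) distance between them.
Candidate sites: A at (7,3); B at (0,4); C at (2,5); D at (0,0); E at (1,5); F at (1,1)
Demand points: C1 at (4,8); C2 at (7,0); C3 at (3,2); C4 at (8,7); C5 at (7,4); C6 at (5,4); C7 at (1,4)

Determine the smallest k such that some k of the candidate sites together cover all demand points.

2

Coverage sets (demand points within 4 of each site):
  A: {C2, C3, C4, C5, C6}
  B: {C1, C3, C7}
  C: {C1, C3, C6, C7}
  D: {C3, C7}
  E: {C1, C3, C6, C7}
  F: {C3, C6, C7}
No single site covers all 7 demand points.
But {A, B} covers everything, so the minimum is 2.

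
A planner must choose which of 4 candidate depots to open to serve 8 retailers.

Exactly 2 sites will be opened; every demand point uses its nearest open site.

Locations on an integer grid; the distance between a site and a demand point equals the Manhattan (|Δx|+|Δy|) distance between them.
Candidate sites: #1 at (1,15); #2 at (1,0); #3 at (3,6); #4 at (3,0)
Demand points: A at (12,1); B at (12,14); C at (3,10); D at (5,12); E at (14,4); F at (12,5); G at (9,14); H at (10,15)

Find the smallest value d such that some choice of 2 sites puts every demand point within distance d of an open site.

14

Open {#1, #3}.
  Farthest demand point is A at distance 14 (to #3); all others are ≤ 14.
With {#1, #4} the worst case is 15.
With {#1, #2} the worst case is 17.
No size-2 selection achieves below 14.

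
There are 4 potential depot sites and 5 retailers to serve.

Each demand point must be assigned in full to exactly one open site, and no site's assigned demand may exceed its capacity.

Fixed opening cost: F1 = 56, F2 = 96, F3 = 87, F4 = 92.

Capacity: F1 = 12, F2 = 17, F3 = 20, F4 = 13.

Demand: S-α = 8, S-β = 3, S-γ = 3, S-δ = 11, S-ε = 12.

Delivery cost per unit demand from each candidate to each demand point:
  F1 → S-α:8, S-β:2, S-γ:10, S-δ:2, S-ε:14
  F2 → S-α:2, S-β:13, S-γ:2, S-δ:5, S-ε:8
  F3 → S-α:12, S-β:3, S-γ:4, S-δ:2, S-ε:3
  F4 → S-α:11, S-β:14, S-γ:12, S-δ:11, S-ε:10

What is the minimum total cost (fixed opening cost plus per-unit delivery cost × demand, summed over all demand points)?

Open {F1, F2, F3}; cheapest assignment that respects the capacities:
  F1 (cap 12, load 11): S-δ — cost 11×2 = 22
  F2 (cap 17, load 11): S-α, S-γ — cost 8×2 + 3×2 = 22
  F3 (cap 20, load 15): S-β, S-ε — cost 3×3 + 12×3 = 45
  Shipping 89, fixed 239 → total 328.
  Any other capacity-feasible assignment to {F1, F2, F3} ships for at least 89.
Compare {F1, F3, F4}: its best feasible assignment gives total 402.
Compare {F2, F3}: its best feasible assignment gives total 415.
Every other set of open sites that can feasibly serve all demand totals ≥ 402 even under its best assignment. Minimum: 328.

328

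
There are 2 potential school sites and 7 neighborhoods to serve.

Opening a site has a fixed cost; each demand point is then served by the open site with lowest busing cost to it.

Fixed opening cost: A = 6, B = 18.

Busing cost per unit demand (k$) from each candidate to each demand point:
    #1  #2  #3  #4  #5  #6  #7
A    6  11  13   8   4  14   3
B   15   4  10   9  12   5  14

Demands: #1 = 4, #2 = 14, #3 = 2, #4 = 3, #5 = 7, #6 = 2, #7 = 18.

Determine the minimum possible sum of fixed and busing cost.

Open {A, B}: assign each demand point to its cheapest open site.
  #1→A 4×6=24, #2→B 14×4=56, #3→B 2×10=20, #4→A 3×8=24, #5→A 7×4=28, #6→B 2×5=10, #7→A 18×3=54
  busing cost 216, fixed 24 → total 240.
Compare {A}: busing cost 338 + fixed 6 = 344.
Compare {B}: busing cost 509 + fixed 18 = 527.

240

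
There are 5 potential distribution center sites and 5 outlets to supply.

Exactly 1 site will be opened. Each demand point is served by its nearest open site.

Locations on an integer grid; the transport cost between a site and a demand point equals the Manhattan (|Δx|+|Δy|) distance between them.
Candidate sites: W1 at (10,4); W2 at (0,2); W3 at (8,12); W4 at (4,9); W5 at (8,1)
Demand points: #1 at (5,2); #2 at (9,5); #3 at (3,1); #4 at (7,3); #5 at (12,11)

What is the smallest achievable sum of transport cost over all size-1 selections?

31

Open {W5}.
  #1→W5 4, #2→W5 5, #3→W5 5, #4→W5 3, #5→W5 14  ⇒ total 31.
Compare {W1}: total 32.
Compare {W4}: total 45.
No size-1 selection does better; minimum is 31.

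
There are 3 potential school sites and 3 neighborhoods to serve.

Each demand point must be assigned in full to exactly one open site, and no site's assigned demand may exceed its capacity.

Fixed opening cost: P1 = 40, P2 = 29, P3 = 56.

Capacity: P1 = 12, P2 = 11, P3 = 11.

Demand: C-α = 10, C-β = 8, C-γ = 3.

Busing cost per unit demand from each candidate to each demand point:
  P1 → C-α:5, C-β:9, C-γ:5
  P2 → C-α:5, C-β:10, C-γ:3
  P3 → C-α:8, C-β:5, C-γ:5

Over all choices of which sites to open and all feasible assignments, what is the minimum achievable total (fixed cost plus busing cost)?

190

Open {P2, P3}; cheapest assignment that respects the capacities:
  P2 (cap 11, load 10): C-α — cost 10×5 = 50
  P3 (cap 11, load 11): C-β, C-γ — cost 8×5 + 3×5 = 55
  Shipping 105, fixed 85 → total 190.
  Any other capacity-feasible assignment to {P2, P3} ships for at least 105.
Compare {P1, P3}: its best feasible assignment gives total 201.
Compare {P1, P2}: its best feasible assignment gives total 206.
Every other set of open sites that can feasibly serve all demand totals ≥ 201 even under its best assignment. Minimum: 190.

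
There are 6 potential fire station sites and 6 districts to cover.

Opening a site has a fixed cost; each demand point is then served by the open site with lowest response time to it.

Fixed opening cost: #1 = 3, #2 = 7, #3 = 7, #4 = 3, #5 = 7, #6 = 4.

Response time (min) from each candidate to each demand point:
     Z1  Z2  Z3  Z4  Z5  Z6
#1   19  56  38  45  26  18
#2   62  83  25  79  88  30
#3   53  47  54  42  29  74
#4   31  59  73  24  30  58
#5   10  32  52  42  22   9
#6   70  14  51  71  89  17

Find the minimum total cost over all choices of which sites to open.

Open {#2, #4, #5, #6}: assign each demand point to its cheapest open site.
  Z1→#5 10, Z2→#6 14, Z3→#2 25, Z4→#4 24, Z5→#5 22, Z6→#5 9
  response time 104, fixed 21 → total 125.
Compare {#1, #2, #4, #5, #6}: response time 104 + fixed 24 = 128.
Compare {#2, #3, #4, #5, #6}: response time 104 + fixed 28 = 132.
Compare {#1, #4, #5, #6}: response time 117 + fixed 17 = 134.
All other subsets cost ≥ 128. Minimum total cost: 125.

125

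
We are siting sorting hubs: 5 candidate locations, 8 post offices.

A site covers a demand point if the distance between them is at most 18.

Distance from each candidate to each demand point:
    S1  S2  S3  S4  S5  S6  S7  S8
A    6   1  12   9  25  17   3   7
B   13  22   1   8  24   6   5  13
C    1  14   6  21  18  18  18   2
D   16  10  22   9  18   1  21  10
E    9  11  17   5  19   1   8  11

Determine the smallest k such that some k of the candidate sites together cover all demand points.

2

Coverage sets (demand points within 18 of each site):
  A: {S1, S2, S3, S4, S6, S7, S8}
  B: {S1, S3, S4, S6, S7, S8}
  C: {S1, S2, S3, S5, S6, S7, S8}
  D: {S1, S2, S4, S5, S6, S8}
  E: {S1, S2, S3, S4, S6, S7, S8}
No single site covers all 8 demand points.
But {A, C} covers everything, so the minimum is 2.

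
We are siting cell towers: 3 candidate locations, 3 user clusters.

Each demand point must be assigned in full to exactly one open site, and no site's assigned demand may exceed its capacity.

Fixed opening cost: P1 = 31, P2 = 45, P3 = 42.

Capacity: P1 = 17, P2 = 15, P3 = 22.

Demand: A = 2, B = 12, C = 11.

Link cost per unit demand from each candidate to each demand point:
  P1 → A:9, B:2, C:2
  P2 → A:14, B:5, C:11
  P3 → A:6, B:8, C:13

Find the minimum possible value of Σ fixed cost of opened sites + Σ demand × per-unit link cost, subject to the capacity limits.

176

Open {P1, P2}; cheapest assignment that respects the capacities:
  P1 (cap 17, load 13): A, C — cost 2×9 + 11×2 = 40
  P2 (cap 15, load 12): B — cost 12×5 = 60
  Shipping 100, fixed 76 → total 176.
  Any other capacity-feasible assignment to {P1, P2} ships for at least 100.
Compare {P1, P3}: its best feasible assignment gives total 203.
Compare {P1, P2, P3}: its best feasible assignment gives total 212.
Every other set of open sites that can feasibly serve all demand totals ≥ 203 even under its best assignment. Minimum: 176.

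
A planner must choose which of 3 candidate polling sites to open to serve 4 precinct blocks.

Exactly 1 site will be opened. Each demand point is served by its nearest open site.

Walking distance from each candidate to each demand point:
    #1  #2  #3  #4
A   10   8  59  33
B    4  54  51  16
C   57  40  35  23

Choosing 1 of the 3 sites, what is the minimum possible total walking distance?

Open {A}.
  #1→A 10, #2→A 8, #3→A 59, #4→A 33  ⇒ total 110.
Compare {B}: total 125.
Compare {C}: total 155.

110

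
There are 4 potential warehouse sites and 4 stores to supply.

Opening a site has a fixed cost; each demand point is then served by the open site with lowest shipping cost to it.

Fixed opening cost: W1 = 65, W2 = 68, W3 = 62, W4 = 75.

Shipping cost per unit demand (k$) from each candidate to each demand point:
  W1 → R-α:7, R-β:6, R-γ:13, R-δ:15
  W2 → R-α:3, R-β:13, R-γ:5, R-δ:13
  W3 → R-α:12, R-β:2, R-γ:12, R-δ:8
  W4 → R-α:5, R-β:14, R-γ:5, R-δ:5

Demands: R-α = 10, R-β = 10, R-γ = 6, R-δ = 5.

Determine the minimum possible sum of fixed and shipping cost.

250

Open {W2, W3}: assign each demand point to its cheapest open site.
  R-α→W2 10×3=30, R-β→W3 10×2=20, R-γ→W2 6×5=30, R-δ→W3 5×8=40
  shipping cost 120, fixed 130 → total 250.
Compare {W3, W4}: shipping cost 125 + fixed 137 = 262.
Compare {W1, W4}: shipping cost 165 + fixed 140 = 305.
Compare {W2, W3, W4}: shipping cost 105 + fixed 205 = 310.
All other subsets cost ≥ 262. Minimum total cost: 250.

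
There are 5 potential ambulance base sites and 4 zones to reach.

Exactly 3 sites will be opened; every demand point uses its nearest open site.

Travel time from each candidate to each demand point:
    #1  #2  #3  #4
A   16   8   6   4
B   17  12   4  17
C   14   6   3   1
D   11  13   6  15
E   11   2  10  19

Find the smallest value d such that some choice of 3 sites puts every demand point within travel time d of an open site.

11

Open {A, B, D}.
  Farthest demand point is #1 at travel time 11 (to D); all others are ≤ 11.
With {A, B, E} the worst case is 11.
With {A, C, D} the worst case is 11.
No size-3 selection achieves below 11.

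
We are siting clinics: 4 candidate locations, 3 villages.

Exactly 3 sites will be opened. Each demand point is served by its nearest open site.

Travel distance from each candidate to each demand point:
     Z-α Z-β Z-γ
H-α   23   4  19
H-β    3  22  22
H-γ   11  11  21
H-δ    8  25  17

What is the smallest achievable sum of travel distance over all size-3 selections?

24

Open {H-α, H-β, H-δ}.
  Z-α→H-β 3, Z-β→H-α 4, Z-γ→H-δ 17  ⇒ total 24.
Compare {H-α, H-β, H-γ}: total 26.
Compare {H-α, H-γ, H-δ}: total 29.
No size-3 selection does better; minimum is 24.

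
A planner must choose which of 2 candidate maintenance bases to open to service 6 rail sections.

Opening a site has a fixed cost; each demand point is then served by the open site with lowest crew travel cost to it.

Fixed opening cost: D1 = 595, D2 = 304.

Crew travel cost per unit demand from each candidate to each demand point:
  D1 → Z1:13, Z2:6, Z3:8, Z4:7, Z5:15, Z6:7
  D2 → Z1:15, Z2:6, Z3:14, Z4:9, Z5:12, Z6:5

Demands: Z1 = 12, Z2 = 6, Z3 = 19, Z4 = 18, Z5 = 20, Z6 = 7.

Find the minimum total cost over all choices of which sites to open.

1223

Open {D2}: assign each demand point to its cheapest open site.
  Z1→D2 12×15=180, Z2→D2 6×6=36, Z3→D2 19×14=266, Z4→D2 18×9=162, Z5→D2 20×12=240, Z6→D2 7×5=35
  crew travel cost 919, fixed 304 → total 1223.
Compare {D1}: crew travel cost 819 + fixed 595 = 1414.
Compare {D1, D2}: crew travel cost 745 + fixed 899 = 1644.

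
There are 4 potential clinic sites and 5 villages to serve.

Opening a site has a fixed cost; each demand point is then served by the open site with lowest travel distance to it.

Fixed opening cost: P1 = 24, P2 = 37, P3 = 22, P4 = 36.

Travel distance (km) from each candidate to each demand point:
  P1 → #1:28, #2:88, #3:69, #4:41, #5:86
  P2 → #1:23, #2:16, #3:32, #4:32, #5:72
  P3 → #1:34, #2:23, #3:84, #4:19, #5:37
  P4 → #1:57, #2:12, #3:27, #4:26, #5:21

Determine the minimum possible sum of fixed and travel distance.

Open {P3, P4}: assign each demand point to its cheapest open site.
  #1→P3 34, #2→P4 12, #3→P4 27, #4→P3 19, #5→P4 21
  travel distance 113, fixed 58 → total 171.
Compare {P1, P4}: travel distance 114 + fixed 60 = 174.
Compare {P4}: travel distance 143 + fixed 36 = 179.
Compare {P2, P4}: travel distance 109 + fixed 73 = 182.
All other subsets cost ≥ 174. Minimum total cost: 171.

171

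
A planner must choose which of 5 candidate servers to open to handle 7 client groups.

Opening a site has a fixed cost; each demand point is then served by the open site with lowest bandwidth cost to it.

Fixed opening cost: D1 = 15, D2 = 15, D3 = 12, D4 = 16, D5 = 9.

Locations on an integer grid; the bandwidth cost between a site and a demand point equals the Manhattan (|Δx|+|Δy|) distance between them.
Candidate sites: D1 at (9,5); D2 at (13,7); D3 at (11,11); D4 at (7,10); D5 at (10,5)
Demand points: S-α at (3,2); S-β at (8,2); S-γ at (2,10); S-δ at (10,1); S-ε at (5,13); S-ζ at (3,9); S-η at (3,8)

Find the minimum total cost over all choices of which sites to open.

Open {D4, D5}: assign each demand point to its cheapest open site.
  S-α→D5 10, S-β→D5 5, S-γ→D4 5, S-δ→D5 4, S-ε→D4 5, S-ζ→D4 5, S-η→D4 6
  bandwidth cost 40, fixed 25 → total 65.
Compare {D4}: bandwidth cost 54 + fixed 16 = 70.
Compare {D1, D4}: bandwidth cost 39 + fixed 31 = 70.
Compare {D5}: bandwidth cost 66 + fixed 9 = 75.
All other subsets cost ≥ 70. Minimum total cost: 65.

65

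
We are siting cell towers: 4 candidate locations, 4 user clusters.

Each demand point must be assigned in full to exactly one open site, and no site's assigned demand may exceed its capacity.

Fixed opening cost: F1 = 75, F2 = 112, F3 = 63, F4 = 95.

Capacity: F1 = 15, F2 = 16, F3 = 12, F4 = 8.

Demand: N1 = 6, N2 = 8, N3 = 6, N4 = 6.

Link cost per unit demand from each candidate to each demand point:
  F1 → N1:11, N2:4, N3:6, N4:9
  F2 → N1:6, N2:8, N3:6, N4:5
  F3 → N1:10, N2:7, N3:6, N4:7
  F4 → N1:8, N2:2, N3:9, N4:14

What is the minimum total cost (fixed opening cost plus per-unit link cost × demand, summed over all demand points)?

Open {F1, F3}; cheapest assignment that respects the capacities:
  F1 (cap 15, load 14): N2, N3 — cost 8×4 + 6×6 = 68
  F3 (cap 12, load 12): N1, N4 — cost 6×10 + 6×7 = 102
  Shipping 170, fixed 138 → total 308.
  Any other capacity-feasible assignment to {F1, F3} ships for at least 170.
Compare {F1, F2}: its best feasible assignment gives total 321.
Compare {F2, F3}: its best feasible assignment gives total 353.
Every other set of open sites that can feasibly serve all demand totals ≥ 321 even under its best assignment. Minimum: 308.

308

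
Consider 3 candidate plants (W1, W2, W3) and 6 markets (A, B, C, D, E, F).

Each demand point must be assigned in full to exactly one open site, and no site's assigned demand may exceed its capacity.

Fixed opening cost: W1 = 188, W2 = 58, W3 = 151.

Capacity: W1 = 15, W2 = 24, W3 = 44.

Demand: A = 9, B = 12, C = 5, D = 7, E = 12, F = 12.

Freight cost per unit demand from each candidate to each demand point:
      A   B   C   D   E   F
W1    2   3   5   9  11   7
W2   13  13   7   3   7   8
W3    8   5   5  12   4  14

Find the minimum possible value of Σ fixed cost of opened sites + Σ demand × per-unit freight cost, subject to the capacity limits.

Open {W2, W3}; cheapest assignment that respects the capacities:
  W2 (cap 24, load 19): D, F — cost 7×3 + 12×8 = 117
  W3 (cap 44, load 38): A, B, C, E — cost 9×8 + 12×5 + 5×5 + 12×4 = 205
  Shipping 322, fixed 209 → total 531.
  Any other capacity-feasible assignment to {W2, W3} ships for at least 322.
Compare {W1, W2, W3}: its best feasible assignment gives total 665.
Compare {W1, W3}: its best feasible assignment gives total 742.
Every other set of open sites that can feasibly serve all demand totals ≥ 665 even under its best assignment. Minimum: 531.

531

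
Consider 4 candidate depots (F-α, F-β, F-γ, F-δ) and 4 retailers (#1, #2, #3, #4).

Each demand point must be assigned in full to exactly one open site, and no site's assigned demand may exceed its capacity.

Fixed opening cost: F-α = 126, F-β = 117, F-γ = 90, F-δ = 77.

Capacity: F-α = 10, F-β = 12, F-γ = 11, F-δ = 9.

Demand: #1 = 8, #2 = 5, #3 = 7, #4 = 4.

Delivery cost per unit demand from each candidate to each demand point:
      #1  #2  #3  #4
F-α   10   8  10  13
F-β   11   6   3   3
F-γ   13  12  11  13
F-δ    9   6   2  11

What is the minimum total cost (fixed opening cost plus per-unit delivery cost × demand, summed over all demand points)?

Open {F-β, F-γ, F-δ}; cheapest assignment that respects the capacities:
  F-β (cap 12, load 9): #2, #4 — cost 5×6 + 4×3 = 42
  F-γ (cap 11, load 8): #1 — cost 8×13 = 104
  F-δ (cap 9, load 7): #3 — cost 7×2 = 14
  Shipping 160, fixed 284 → total 444.
  Any other capacity-feasible assignment to {F-β, F-γ, F-δ} ships for at least 160.
Compare {F-α, F-β, F-δ}: its best feasible assignment gives total 456.
Compare {F-α, F-γ, F-δ}: its best feasible assignment gives total 499.
Every other set of open sites that can feasibly serve all demand totals ≥ 456 even under its best assignment. Minimum: 444.

444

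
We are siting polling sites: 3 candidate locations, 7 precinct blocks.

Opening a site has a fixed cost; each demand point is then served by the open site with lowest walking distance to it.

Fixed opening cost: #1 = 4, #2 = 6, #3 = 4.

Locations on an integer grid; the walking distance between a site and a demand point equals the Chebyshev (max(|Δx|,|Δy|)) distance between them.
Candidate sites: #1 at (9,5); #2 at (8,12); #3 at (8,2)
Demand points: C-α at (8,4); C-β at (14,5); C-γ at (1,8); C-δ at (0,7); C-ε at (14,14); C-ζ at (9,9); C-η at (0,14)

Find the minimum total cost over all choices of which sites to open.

48

Open {#1, #2}: assign each demand point to its cheapest open site.
  C-α→#1 1, C-β→#1 5, C-γ→#2 7, C-δ→#2 8, C-ε→#2 6, C-ζ→#2 3, C-η→#2 8
  walking distance 38, fixed 10 → total 48.
Compare {#1}: walking distance 45 + fixed 4 = 49.
Compare {#2, #3}: walking distance 40 + fixed 10 = 50.
Compare {#1, #3}: walking distance 43 + fixed 8 = 51.
All other subsets cost ≥ 49. Minimum total cost: 48.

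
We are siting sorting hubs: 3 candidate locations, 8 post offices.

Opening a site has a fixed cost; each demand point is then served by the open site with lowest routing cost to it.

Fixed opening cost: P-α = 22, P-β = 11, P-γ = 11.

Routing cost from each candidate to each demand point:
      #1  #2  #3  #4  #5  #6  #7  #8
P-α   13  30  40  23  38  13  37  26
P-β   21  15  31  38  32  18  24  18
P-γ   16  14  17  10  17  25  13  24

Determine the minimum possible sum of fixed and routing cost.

145

Open {P-β, P-γ}: assign each demand point to its cheapest open site.
  #1→P-γ 16, #2→P-γ 14, #3→P-γ 17, #4→P-γ 10, #5→P-γ 17, #6→P-β 18, #7→P-γ 13, #8→P-β 18
  routing cost 123, fixed 22 → total 145.
Compare {P-γ}: routing cost 136 + fixed 11 = 147.
Compare {P-α, P-γ}: routing cost 121 + fixed 33 = 154.
Compare {P-α, P-β, P-γ}: routing cost 115 + fixed 44 = 159.
All other subsets cost ≥ 147. Minimum total cost: 145.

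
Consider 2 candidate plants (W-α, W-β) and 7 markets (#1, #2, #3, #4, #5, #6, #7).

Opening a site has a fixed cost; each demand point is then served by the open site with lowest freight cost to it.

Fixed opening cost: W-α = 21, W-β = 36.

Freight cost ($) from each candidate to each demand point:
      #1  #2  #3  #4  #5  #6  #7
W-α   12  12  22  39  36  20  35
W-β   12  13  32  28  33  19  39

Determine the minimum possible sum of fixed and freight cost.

Open {W-α}: assign each demand point to its cheapest open site.
  #1→W-α 12, #2→W-α 12, #3→W-α 22, #4→W-α 39, #5→W-α 36, #6→W-α 20, #7→W-α 35
  freight cost 176, fixed 21 → total 197.
Compare {W-β}: freight cost 176 + fixed 36 = 212.
Compare {W-α, W-β}: freight cost 161 + fixed 57 = 218.

197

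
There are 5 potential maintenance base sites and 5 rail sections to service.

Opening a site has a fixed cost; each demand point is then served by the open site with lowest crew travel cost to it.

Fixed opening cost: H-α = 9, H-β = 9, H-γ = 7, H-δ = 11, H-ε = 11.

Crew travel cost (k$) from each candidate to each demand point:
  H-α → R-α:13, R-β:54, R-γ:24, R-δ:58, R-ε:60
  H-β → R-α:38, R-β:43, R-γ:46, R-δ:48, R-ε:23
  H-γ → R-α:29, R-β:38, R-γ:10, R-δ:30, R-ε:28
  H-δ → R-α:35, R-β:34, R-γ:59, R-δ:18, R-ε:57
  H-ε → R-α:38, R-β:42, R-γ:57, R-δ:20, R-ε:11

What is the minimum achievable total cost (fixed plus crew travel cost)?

119

Open {H-α, H-γ, H-ε}: assign each demand point to its cheapest open site.
  R-α→H-α 13, R-β→H-γ 38, R-γ→H-γ 10, R-δ→H-ε 20, R-ε→H-ε 11
  crew travel cost 92, fixed 27 → total 119.
Compare {H-α, H-γ, H-δ, H-ε}: crew travel cost 86 + fixed 38 = 124.
Compare {H-γ, H-ε}: crew travel cost 108 + fixed 18 = 126.
Compare {H-α, H-β, H-γ, H-ε}: crew travel cost 92 + fixed 36 = 128.
All other subsets cost ≥ 124. Minimum total cost: 119.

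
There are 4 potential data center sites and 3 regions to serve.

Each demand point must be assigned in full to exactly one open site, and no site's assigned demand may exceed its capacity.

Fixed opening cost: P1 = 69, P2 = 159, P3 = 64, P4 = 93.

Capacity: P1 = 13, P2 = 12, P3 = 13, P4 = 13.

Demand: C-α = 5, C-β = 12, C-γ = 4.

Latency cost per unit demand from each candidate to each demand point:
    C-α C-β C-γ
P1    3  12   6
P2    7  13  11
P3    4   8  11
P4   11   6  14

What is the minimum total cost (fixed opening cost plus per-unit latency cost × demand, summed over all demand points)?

Open {P1, P3}; cheapest assignment that respects the capacities:
  P1 (cap 13, load 9): C-α, C-γ — cost 5×3 + 4×6 = 39
  P3 (cap 13, load 12): C-β — cost 12×8 = 96
  Shipping 135, fixed 133 → total 268.
  Any other capacity-feasible assignment to {P1, P3} ships for at least 135.
Compare {P1, P4}: its best feasible assignment gives total 273.
Compare {P3, P4}: its best feasible assignment gives total 293.
Every other set of open sites that can feasibly serve all demand totals ≥ 273 even under its best assignment. Minimum: 268.

268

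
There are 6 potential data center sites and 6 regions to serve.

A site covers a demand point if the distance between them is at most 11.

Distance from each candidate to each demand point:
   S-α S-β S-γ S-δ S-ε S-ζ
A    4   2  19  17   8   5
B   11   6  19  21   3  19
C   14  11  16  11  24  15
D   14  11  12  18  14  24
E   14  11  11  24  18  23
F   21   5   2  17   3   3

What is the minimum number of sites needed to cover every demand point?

Coverage sets (demand points within 11 of each site):
  A: {S-α, S-β, S-ε, S-ζ}
  B: {S-α, S-β, S-ε}
  C: {S-β, S-δ}
  D: {S-β}
  E: {S-β, S-γ}
  F: {S-β, S-γ, S-ε, S-ζ}
No 2 sites suffice: every size-2 union leaves at least one demand point uncovered.
But {A, C, E} covers everything, so the minimum is 3.

3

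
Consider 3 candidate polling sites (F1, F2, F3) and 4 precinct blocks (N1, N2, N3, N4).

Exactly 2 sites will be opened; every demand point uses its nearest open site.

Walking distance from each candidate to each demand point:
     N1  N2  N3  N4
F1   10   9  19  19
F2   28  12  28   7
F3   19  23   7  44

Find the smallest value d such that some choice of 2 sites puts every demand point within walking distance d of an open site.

Open {F1, F2}.
  Farthest demand point is N3 at walking distance 19 (to F1); all others are ≤ 19.
With {F1, F3} the worst case is 19.
With {F2, F3} the worst case is 19.
No size-2 selection achieves below 19.

19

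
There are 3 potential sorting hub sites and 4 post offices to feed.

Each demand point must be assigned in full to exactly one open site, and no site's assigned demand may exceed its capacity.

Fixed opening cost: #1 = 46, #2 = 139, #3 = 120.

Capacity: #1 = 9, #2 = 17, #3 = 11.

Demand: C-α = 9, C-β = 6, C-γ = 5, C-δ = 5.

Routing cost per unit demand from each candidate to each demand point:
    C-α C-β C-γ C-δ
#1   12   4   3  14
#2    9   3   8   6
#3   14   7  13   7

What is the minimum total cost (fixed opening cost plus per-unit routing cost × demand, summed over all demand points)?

381

Open {#1, #2}; cheapest assignment that respects the capacities:
  #1 (cap 9, load 9): C-α — cost 9×12 = 108
  #2 (cap 17, load 16): C-β, C-γ, C-δ — cost 6×3 + 5×8 + 5×6 = 88
  Shipping 196, fixed 185 → total 381.
  Any other capacity-feasible assignment to {#1, #2} ships for at least 196.
Compare {#1, #2, #3}: its best feasible assignment gives total 454.
Compare {#2, #3}: its best feasible assignment gives total 457.
Every other set of open sites that can feasibly serve all demand totals ≥ 454 even under its best assignment. Minimum: 381.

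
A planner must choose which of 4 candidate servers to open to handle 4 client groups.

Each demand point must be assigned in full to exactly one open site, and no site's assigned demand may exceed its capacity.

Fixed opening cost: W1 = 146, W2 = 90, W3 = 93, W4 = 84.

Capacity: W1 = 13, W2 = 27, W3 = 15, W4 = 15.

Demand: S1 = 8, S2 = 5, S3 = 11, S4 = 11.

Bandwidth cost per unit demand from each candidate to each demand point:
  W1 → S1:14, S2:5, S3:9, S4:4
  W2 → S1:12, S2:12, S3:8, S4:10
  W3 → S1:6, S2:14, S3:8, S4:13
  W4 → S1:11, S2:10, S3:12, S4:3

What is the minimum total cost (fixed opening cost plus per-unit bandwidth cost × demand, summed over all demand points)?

Open {W2, W4}; cheapest assignment that respects the capacities:
  W2 (cap 27, load 24): S1, S2, S3 — cost 8×12 + 5×12 + 11×8 = 244
  W4 (cap 15, load 11): S4 — cost 11×3 = 33
  Shipping 277, fixed 174 → total 451.
  Any other capacity-feasible assignment to {W2, W4} ships for at least 277.
Compare {W2, W3}: its best feasible assignment gives total 489.
Compare {W2, W3, W4}: its best feasible assignment gives total 496.
Every other set of open sites that can feasibly serve all demand totals ≥ 489 even under its best assignment. Minimum: 451.

451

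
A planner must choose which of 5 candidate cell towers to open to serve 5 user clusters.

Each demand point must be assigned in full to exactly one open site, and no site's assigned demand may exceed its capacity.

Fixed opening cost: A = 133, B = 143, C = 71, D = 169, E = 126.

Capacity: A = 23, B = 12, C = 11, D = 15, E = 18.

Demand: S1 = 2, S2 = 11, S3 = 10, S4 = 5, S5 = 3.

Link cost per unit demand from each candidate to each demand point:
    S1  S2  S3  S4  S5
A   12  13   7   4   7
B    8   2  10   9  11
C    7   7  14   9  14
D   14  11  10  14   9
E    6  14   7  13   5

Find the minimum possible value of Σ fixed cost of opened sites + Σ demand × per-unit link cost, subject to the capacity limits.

416

Open {A, C}; cheapest assignment that respects the capacities:
  A (cap 23, load 20): S1, S3, S4, S5 — cost 2×12 + 10×7 + 5×4 + 3×7 = 135
  C (cap 11, load 11): S2 — cost 11×7 = 77
  Shipping 212, fixed 204 → total 416.
  Any other capacity-feasible assignment to {A, C} ships for at least 212.
Compare {A, B}: its best feasible assignment gives total 433.
Compare {A, B, C}: its best feasible assignment gives total 494.
Every other set of open sites that can feasibly serve all demand totals ≥ 433 even under its best assignment. Minimum: 416.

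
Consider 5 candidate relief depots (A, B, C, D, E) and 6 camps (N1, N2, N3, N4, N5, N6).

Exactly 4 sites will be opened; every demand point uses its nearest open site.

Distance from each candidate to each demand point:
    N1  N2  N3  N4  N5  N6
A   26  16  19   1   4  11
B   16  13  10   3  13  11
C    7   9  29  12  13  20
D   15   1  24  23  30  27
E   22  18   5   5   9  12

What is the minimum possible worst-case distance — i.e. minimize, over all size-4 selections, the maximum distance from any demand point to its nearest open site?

Open {A, B, C, D}.
  Farthest demand point is N6 at distance 11 (to A); all others are ≤ 11.
With {A, B, C, E} the worst case is 11.
With {A, C, D, E} the worst case is 11.
No size-4 selection achieves below 11.

11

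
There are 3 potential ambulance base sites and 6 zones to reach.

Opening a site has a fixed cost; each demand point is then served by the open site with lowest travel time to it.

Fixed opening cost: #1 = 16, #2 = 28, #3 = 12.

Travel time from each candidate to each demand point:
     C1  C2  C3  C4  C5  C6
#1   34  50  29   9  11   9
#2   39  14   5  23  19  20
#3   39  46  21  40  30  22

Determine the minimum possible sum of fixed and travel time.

126

Open {#1, #2}: assign each demand point to its cheapest open site.
  C1→#1 34, C2→#2 14, C3→#2 5, C4→#1 9, C5→#1 11, C6→#1 9
  travel time 82, fixed 44 → total 126.
Compare {#1, #2, #3}: travel time 82 + fixed 56 = 138.
Compare {#2}: travel time 120 + fixed 28 = 148.
Compare {#1}: travel time 142 + fixed 16 = 158.
All other subsets cost ≥ 138. Minimum total cost: 126.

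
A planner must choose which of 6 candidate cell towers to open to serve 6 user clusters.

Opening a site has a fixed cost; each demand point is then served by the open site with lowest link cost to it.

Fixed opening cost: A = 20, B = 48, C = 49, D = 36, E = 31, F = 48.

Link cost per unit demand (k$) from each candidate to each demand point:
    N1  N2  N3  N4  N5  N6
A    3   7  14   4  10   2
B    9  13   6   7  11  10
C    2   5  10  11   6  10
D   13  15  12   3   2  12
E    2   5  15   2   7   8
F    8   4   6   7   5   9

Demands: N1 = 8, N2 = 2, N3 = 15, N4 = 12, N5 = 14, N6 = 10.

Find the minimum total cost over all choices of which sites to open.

Open {A, D, F}: assign each demand point to its cheapest open site.
  N1→A 8×3=24, N2→F 2×4=8, N3→F 15×6=90, N4→D 12×3=36, N5→D 14×2=28, N6→A 10×2=20
  link cost 206, fixed 104 → total 310.
Compare {A, B, D}: link cost 212 + fixed 104 = 316.
Compare {A, D, E, F}: link cost 186 + fixed 135 = 321.
Compare {A, B, D, E}: link cost 188 + fixed 135 = 323.
All other subsets cost ≥ 316. Minimum total cost: 310.

310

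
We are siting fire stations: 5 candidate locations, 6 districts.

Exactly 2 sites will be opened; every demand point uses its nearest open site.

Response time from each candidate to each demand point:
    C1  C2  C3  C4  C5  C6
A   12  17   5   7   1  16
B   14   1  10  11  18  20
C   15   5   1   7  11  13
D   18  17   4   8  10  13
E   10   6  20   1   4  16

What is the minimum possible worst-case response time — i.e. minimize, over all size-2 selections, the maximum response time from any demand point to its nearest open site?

13

Open {A, C}.
  Farthest demand point is C6 at response time 13 (to C); all others are ≤ 13.
With {C, E} the worst case is 13.
With {D, E} the worst case is 13.
No size-2 selection achieves below 13.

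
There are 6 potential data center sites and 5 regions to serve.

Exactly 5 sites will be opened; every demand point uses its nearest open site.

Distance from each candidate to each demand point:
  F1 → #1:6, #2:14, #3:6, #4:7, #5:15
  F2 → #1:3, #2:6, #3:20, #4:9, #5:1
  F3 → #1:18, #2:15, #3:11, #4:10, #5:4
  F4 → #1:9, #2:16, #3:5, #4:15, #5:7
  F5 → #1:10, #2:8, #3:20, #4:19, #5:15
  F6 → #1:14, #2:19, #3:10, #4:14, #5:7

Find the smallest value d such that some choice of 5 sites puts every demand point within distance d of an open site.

Open {F1, F2, F3, F4, F5}.
  Farthest demand point is #4 at distance 7 (to F1); all others are ≤ 7.
With {F1, F2, F3, F4, F6} the worst case is 7.
With {F1, F2, F3, F5, F6} the worst case is 7.
No size-5 selection achieves below 7.

7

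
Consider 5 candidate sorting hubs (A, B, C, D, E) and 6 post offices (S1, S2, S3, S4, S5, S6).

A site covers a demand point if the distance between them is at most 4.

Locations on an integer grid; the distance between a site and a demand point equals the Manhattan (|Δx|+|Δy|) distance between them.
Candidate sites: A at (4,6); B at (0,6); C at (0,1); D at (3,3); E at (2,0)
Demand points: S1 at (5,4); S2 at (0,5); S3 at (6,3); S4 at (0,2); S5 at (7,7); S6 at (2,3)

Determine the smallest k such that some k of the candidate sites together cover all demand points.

Coverage sets (demand points within 4 of each site):
  A: {S1, S5}
  B: {S2, S4}
  C: {S2, S4, S6}
  D: {S1, S3, S4, S6}
  E: {S4, S6}
No 2 sites suffice: every size-2 union leaves at least one demand point uncovered.
But {A, B, D} covers everything, so the minimum is 3.

3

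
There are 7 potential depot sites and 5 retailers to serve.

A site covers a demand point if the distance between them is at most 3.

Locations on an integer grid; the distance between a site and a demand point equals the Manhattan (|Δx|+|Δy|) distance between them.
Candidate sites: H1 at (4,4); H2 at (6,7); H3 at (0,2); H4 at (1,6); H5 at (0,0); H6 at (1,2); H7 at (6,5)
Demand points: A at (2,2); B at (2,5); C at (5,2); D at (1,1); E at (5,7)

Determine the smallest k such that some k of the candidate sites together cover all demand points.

Coverage sets (demand points within 3 of each site):
  H1: {B, C}
  H2: {E}
  H3: {A, D}
  H4: {B}
  H5: {D}
  H6: {A, D}
  H7: {E}
No 2 sites suffice: every size-2 union leaves at least one demand point uncovered.
But {H1, H2, H3} covers everything, so the minimum is 3.

3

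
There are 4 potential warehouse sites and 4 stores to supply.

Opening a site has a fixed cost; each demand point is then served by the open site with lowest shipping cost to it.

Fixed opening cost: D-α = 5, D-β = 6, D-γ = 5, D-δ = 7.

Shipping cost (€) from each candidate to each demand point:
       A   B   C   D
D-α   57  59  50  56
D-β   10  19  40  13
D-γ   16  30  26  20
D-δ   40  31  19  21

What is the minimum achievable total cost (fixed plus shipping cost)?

74

Open {D-β, D-δ}: assign each demand point to its cheapest open site.
  A→D-β 10, B→D-β 19, C→D-δ 19, D→D-β 13
  shipping cost 61, fixed 13 → total 74.
Compare {D-β, D-γ}: shipping cost 68 + fixed 11 = 79.
Compare {D-α, D-β, D-δ}: shipping cost 61 + fixed 18 = 79.
Compare {D-β, D-γ, D-δ}: shipping cost 61 + fixed 18 = 79.
All other subsets cost ≥ 79. Minimum total cost: 74.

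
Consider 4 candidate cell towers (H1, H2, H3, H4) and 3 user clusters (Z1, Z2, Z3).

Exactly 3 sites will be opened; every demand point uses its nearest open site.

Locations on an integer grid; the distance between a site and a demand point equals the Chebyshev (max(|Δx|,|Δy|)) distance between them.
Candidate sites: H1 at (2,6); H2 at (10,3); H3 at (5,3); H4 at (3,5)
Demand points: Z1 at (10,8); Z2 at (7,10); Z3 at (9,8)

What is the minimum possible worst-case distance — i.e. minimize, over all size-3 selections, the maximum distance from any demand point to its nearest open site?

Open {H1, H2, H3}.
  Farthest demand point is Z1 at distance 5 (to H2); all others are ≤ 5.
With {H1, H2, H4} the worst case is 5.
With {H1, H3, H4} the worst case is 5.
No size-3 selection achieves below 5.

5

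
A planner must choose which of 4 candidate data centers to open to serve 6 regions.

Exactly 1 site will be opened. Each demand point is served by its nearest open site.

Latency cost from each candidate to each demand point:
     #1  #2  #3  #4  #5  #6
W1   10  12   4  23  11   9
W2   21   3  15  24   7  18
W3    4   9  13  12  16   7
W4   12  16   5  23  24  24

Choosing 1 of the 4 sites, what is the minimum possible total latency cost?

Open {W3}.
  #1→W3 4, #2→W3 9, #3→W3 13, #4→W3 12, #5→W3 16, #6→W3 7  ⇒ total 61.
Compare {W1}: total 69.
Compare {W2}: total 88.
No size-1 selection does better; minimum is 61.

61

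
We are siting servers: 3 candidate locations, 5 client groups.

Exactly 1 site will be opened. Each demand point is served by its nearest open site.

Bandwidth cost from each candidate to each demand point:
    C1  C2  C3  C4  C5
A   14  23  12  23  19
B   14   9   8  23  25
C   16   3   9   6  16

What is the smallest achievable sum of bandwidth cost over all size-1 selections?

50

Open {C}.
  C1→C 16, C2→C 3, C3→C 9, C4→C 6, C5→C 16  ⇒ total 50.
Compare {B}: total 79.
Compare {A}: total 91.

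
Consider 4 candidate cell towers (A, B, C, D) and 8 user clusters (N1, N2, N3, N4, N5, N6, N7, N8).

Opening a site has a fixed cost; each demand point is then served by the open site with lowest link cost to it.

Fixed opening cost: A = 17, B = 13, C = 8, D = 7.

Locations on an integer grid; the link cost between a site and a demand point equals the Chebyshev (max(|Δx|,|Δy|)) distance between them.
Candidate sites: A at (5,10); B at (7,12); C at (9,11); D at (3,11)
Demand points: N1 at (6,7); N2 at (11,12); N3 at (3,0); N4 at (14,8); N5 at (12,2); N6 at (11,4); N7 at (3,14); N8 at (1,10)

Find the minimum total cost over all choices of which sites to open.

Open {C, D}: assign each demand point to its cheapest open site.
  N1→C 4, N2→C 2, N3→C 11, N4→C 5, N5→C 9, N6→C 7, N7→D 3, N8→D 2
  link cost 43, fixed 15 → total 58.
Compare {C}: link cost 52 + fixed 8 = 60.
Compare {D}: link cost 56 + fixed 7 = 63.
Compare {A}: link cost 50 + fixed 17 = 67.
All other subsets cost ≥ 60. Minimum total cost: 58.

58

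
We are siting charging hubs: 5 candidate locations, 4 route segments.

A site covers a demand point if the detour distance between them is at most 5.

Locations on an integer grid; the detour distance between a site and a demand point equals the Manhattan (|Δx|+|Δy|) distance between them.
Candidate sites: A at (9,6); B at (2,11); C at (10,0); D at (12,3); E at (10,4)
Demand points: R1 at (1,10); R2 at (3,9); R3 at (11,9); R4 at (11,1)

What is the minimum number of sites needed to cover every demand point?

Coverage sets (demand points within 5 of each site):
  A: {R3}
  B: {R1, R2}
  C: {R4}
  D: {R4}
  E: {R4}
No 2 sites suffice: every size-2 union leaves at least one demand point uncovered.
But {A, B, C} covers everything, so the minimum is 3.

3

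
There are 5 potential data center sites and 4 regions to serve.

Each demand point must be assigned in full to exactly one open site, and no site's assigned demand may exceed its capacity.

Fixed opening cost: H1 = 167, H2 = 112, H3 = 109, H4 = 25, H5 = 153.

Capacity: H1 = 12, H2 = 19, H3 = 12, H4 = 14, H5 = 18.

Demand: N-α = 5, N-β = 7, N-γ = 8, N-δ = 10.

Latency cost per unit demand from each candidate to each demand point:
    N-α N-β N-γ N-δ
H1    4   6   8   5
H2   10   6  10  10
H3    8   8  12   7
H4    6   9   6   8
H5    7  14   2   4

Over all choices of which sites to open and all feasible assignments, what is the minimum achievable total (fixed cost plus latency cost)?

Open {H4, H5}; cheapest assignment that respects the capacities:
  H4 (cap 14, load 12): N-α, N-β — cost 5×6 + 7×9 = 93
  H5 (cap 18, load 18): N-γ, N-δ — cost 8×2 + 10×4 = 56
  Shipping 149, fixed 178 → total 327.
  Any other capacity-feasible assignment to {H4, H5} ships for at least 149.
Compare {H2, H4}: its best feasible assignment gives total 357.
Compare {H2, H5}: its best feasible assignment gives total 413.
Every other set of open sites that can feasibly serve all demand totals ≥ 357 even under its best assignment. Minimum: 327.

327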